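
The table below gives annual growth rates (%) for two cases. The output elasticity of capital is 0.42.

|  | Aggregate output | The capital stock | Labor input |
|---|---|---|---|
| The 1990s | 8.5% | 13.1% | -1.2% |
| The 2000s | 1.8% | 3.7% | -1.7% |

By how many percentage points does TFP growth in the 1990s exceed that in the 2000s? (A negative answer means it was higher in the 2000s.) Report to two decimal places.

Labor's share = 1 − 0.42 = 0.58.
The 1990s: TFP = 8.5 − 5.502 + 0.696 = 3.694%.
The 2000s: TFP = 1.8 − 1.554 + 0.986 = 1.232%.
Difference = 3.694 − (1.232) = 2.462 pp.

2.46 percentage points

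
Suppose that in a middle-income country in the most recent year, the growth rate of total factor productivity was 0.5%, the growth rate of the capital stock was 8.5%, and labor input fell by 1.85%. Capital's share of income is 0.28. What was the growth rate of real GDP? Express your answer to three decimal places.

1.548%

Labor's share = 1 − 0.28 = 0.72.
The capital stock: 0.28 × 8.5 = 2.38 pp.
Labor input: 0.72 × (-1.85) = -1.332 pp.
Output growth = 0.5 + 1.048 = 1.548%.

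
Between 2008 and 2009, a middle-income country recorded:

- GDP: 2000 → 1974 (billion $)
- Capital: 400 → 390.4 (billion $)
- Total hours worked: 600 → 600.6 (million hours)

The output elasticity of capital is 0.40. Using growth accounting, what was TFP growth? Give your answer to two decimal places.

GDP growth = (1974 − 2000) / 2000 = -1.3%.
Capital growth = (390.4 − 400) / 400 = -2.4%.
Total hours worked growth = (600.6 − 600) / 600 = 0.1%.
Labor's share = 1 − 0.4 = 0.6.
Capital: 0.4 × (-2.4) = -0.96 pp.
Total hours worked: 0.6 × 0.1 = 0.06 pp.
TFP growth = -1.3 + 0.9 = -0.4%.

-0.40%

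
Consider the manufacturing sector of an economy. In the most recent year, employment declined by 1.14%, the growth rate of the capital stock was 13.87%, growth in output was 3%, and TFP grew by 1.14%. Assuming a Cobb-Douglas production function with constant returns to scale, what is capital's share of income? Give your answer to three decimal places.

α = 0.200

gY = gA + α·gK + (1−α)·gL, so gY − gA − gL = α(gK − gL).
3 − 1.14 + 1.14 = α × (13.87 − (-1.14)).
3 = 15.01 α, so α = 0.19987.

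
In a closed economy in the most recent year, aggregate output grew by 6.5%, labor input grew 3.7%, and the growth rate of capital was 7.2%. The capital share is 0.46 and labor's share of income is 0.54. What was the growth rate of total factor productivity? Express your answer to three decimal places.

Labor's share = 1 − 0.46 = 0.54.
Capital: 0.46 × 7.2 = 3.312 pp.
Labor input: 0.54 × 3.7 = 1.998 pp.
TFP growth = 6.5 − 5.31 = 1.19%.

Total factor productivity growth was 1.190%.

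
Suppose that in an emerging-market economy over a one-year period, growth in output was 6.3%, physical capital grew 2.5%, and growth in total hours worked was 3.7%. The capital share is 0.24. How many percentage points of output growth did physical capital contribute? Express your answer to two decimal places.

Contribution = share × growth = 0.24 × 2.5 = 0.6 pp.

0.60 percentage points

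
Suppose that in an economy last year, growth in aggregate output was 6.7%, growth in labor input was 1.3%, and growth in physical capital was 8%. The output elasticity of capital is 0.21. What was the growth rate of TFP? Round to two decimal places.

3.99%

Labor's share = 1 − 0.21 = 0.79.
Physical capital: 0.21 × 8 = 1.68 pp.
Labor input: 0.79 × 1.3 = 1.027 pp.
TFP growth = 6.7 − 2.707 = 3.993%.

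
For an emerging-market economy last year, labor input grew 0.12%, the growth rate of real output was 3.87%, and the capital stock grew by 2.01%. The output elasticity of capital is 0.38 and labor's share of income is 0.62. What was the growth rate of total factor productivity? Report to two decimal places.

Labor's share = 1 − 0.38 = 0.62.
The capital stock: 0.38 × 2.01 = 0.7638 pp.
Labor input: 0.62 × 0.12 = 0.0744 pp.
TFP growth = 3.87 − 0.8382 = 3.0318%.

3.03%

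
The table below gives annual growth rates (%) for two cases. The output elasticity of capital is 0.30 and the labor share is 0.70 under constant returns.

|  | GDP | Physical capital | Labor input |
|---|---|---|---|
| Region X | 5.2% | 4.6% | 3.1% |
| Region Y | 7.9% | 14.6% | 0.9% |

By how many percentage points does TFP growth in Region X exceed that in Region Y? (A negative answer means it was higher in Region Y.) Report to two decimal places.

Labor's share = 1 − 0.3 = 0.7.
Region X: TFP = 5.2 − 1.38 − 2.17 = 1.65%.
Region Y: TFP = 7.9 − 4.38 − 0.63 = 2.89%.
Difference = 1.65 − (2.89) = -1.24 pp.

-1.24 percentage points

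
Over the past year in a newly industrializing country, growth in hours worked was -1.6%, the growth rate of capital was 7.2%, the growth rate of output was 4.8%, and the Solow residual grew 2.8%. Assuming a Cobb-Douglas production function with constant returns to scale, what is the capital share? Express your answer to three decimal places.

0.409

gY = gA + α·gK + (1−α)·gL, so gY − gA − gL = α(gK − gL).
4.8 − 2.8 + 1.6 = α × (7.2 − (-1.6)).
3.6 = 8.8 α, so α = 0.40909.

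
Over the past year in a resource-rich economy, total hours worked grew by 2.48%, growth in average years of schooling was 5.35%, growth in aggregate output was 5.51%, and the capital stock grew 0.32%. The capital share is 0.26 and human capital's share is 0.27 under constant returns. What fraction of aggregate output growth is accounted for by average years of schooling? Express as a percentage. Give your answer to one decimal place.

26.2%

Average years of schooling contributed 0.27 × 5.35 = 1.4445 pp.
Share of growth = 1.4445 / 5.51 × 100 = 26.216%.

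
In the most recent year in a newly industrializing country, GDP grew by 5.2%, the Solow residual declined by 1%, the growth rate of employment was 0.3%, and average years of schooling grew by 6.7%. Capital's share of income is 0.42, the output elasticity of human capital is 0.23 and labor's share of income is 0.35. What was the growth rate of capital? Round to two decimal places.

Capital growth was 10.84%.

Labor's share = 1 − 0.42 − 0.23 = 0.35.
gY = gA + 0.23×6.7 + 0.35×0.3 + 0.42×g.
0.42×g = 5.2 + 1 − 1.646 = 4.554.
g = 4.554 / 0.42 = 10.8429%.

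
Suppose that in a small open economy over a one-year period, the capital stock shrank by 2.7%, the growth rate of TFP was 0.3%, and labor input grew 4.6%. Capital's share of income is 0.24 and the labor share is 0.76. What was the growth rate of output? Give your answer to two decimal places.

Labor's share = 1 − 0.24 = 0.76.
The capital stock: 0.24 × (-2.7) = -0.648 pp.
Labor input: 0.76 × 4.6 = 3.496 pp.
Output growth = 0.3 + 2.848 = 3.148%.

3.15%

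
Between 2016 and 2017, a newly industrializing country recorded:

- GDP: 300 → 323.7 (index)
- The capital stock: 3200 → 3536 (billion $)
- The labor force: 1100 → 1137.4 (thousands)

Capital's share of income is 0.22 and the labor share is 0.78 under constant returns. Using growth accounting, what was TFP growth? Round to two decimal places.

2.94%

GDP growth = (323.7 − 300) / 300 = 7.9%.
The capital stock growth = (3536 − 3200) / 3200 = 10.5%.
The labor force growth = (1137.4 − 1100) / 1100 = 3.4%.
Labor's share = 1 − 0.22 = 0.78.
The capital stock: 0.22 × 10.5 = 2.31 pp.
The labor force: 0.78 × 3.4 = 2.652 pp.
TFP growth = 7.9 − 4.962 = 2.938%.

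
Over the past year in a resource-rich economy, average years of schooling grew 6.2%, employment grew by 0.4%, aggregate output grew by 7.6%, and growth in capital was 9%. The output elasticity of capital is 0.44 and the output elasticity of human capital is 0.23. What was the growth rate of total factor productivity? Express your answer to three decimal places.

Total factor productivity grew 2.082%.

Labor's share = 1 − 0.44 − 0.23 = 0.33.
Capital: 0.44 × 9 = 3.96 pp.
Average years of schooling: 0.23 × 6.2 = 1.426 pp.
Employment: 0.33 × 0.4 = 0.132 pp.
TFP growth = 7.6 − 5.518 = 2.082%.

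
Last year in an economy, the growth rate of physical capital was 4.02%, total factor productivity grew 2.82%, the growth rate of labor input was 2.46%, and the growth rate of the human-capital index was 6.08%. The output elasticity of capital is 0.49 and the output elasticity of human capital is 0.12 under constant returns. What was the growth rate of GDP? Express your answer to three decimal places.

GDP grew 6.479%.

Labor's share = 1 − 0.49 − 0.12 = 0.39.
Physical capital: 0.49 × 4.02 = 1.9698 pp.
The human-capital index: 0.12 × 6.08 = 0.7296 pp.
Labor input: 0.39 × 2.46 = 0.9594 pp.
Output growth = 2.82 + 3.6588 = 6.4788%.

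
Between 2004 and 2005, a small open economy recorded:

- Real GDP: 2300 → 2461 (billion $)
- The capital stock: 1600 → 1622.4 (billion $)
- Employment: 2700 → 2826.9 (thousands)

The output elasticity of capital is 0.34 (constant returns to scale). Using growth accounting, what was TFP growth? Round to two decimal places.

3.42%

Real GDP growth = (2461 − 2300) / 2300 = 7%.
The capital stock growth = (1622.4 − 1600) / 1600 = 1.4%.
Employment growth = (2826.9 − 2700) / 2700 = 4.7%.
Labor's share = 1 − 0.34 = 0.66.
The capital stock: 0.34 × 1.4 = 0.476 pp.
Employment: 0.66 × 4.7 = 3.102 pp.
TFP growth = 7 − 3.578 = 3.422%.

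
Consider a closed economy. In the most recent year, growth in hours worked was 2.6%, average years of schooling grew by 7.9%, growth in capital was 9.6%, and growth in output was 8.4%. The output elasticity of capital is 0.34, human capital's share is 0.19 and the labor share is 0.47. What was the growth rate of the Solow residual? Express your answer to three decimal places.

Labor's share = 1 − 0.34 − 0.19 = 0.47.
Capital: 0.34 × 9.6 = 3.264 pp.
Average years of schooling: 0.19 × 7.9 = 1.501 pp.
Hours worked: 0.47 × 2.6 = 1.222 pp.
TFP growth = 8.4 − 5.987 = 2.413%.

The Solow residual grew 2.413%.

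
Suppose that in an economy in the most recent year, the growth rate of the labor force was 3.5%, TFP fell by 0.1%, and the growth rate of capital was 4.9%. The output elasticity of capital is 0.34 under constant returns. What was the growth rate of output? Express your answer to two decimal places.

Labor's share = 1 − 0.34 = 0.66.
Capital: 0.34 × 4.9 = 1.666 pp.
The labor force: 0.66 × 3.5 = 2.31 pp.
Output growth = -0.1 + 3.976 = 3.876%.

3.88%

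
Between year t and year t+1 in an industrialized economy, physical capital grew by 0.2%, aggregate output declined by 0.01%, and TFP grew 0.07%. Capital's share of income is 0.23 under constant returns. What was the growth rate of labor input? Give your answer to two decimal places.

-0.16%

Labor's share = 1 − 0.23 = 0.77.
gY = gA + 0.23×0.2 + 0.77×g.
0.77×g = -0.01 − 0.07 − 0.046 = -0.126.
g = -0.126 / 0.77 = -0.1636%.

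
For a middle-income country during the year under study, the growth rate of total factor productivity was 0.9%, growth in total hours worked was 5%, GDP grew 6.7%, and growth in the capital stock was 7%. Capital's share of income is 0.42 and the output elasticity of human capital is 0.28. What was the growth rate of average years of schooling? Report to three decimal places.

Labor's share = 1 − 0.42 − 0.28 = 0.3.
gY = gA + 0.42×7 + 0.3×5 + 0.28×g.
0.28×g = 6.7 − 0.9 − 4.44 = 1.36.
g = 1.36 / 0.28 = 4.85714%.

4.857%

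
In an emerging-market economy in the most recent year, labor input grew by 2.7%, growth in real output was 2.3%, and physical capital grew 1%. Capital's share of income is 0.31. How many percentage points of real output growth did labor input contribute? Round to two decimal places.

Labor's share = 1 − 0.31 = 0.69.
Contribution = share × growth = 0.69 × 2.7 = 1.863 pp.

1.86 pp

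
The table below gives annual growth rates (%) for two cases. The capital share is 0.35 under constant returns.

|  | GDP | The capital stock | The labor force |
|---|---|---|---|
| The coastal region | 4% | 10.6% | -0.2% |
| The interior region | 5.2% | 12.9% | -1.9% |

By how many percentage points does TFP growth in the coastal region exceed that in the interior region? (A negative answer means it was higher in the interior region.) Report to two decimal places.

Labor's share = 1 − 0.35 = 0.65.
The coastal region: TFP = 4 − 3.71 + 0.13 = 0.42%.
The interior region: TFP = 5.2 − 4.515 + 1.235 = 1.92%.
Difference = 0.42 − (1.92) = -1.5 pp.

-1.50 percentage points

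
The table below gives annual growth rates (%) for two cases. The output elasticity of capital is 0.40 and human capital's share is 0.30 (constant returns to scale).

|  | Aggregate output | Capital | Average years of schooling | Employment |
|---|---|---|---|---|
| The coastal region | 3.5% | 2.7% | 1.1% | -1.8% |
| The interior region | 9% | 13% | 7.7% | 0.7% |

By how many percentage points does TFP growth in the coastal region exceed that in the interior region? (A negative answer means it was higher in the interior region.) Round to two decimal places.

Labor's share = 1 − 0.4 − 0.3 = 0.3.
The coastal region: TFP = 3.5 − 1.08 − 0.33 + 0.54 = 2.63%.
The interior region: TFP = 9 − 5.2 − 2.31 − 0.21 = 1.28%.
Difference = 2.63 − (1.28) = 1.35 pp.

1.35 percentage points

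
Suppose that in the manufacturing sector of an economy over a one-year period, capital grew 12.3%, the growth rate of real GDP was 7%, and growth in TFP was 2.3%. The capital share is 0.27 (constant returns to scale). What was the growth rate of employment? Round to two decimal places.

Labor's share = 1 − 0.27 = 0.73.
gY = gA + 0.27×12.3 + 0.73×g.
0.73×g = 7 − 2.3 − 3.321 = 1.379.
g = 1.379 / 0.73 = 1.889%.

Employment grew 1.89%.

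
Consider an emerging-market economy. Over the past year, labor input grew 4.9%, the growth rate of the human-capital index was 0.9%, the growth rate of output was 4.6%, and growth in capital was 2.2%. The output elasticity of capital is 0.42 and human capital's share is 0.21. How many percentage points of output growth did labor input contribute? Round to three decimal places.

1.813

Labor's share = 1 − 0.42 − 0.21 = 0.37.
Contribution = share × growth = 0.37 × 4.9 = 1.813 pp.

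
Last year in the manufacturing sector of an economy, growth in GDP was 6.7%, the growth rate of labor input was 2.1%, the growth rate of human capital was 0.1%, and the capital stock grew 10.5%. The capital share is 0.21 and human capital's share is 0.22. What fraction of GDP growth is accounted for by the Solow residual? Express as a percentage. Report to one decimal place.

Labor's share = 1 − 0.21 − 0.22 = 0.57.
The capital stock: 0.21 × 10.5 = 2.205 pp.
Human capital: 0.22 × 0.1 = 0.022 pp.
Labor input: 0.57 × 2.1 = 1.197 pp.
TFP growth = 6.7 − 3.424 = 3.276%.
TFP share of growth = 3.276 / 6.7 × 100 = 48.896%.

The Solow residual accounted for 48.9% of growth.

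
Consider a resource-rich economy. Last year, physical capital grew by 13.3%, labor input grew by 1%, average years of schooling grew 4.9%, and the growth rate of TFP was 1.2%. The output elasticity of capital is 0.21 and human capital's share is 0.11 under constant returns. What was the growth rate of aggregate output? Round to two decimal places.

Labor's share = 1 − 0.21 − 0.11 = 0.68.
Physical capital: 0.21 × 13.3 = 2.793 pp.
Average years of schooling: 0.11 × 4.9 = 0.539 pp.
Labor input: 0.68 × 1 = 0.68 pp.
Output growth = 1.2 + 4.012 = 5.212%.

5.21%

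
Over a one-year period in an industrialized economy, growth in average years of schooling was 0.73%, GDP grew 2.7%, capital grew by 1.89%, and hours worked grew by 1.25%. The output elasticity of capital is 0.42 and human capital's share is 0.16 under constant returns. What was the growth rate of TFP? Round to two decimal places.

Labor's share = 1 − 0.42 − 0.16 = 0.42.
Capital: 0.42 × 1.89 = 0.7938 pp.
Average years of schooling: 0.16 × 0.73 = 0.1168 pp.
Hours worked: 0.42 × 1.25 = 0.525 pp.
TFP growth = 2.7 − 1.4356 = 1.2644%.

TFP grew 1.26%.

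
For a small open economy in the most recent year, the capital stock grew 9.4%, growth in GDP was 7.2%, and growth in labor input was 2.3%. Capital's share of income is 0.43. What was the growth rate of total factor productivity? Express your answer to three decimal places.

1.847%

Labor's share = 1 − 0.43 = 0.57.
The capital stock: 0.43 × 9.4 = 4.042 pp.
Labor input: 0.57 × 2.3 = 1.311 pp.
TFP growth = 7.2 − 5.353 = 1.847%.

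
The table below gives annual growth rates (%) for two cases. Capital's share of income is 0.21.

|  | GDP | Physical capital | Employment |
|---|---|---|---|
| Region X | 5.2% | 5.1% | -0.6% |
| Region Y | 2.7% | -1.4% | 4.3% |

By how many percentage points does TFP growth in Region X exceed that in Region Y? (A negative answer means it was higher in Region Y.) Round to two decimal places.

Labor's share = 1 − 0.21 = 0.79.
Region X: TFP = 5.2 − 1.071 + 0.474 = 4.603%.
Region Y: TFP = 2.7 + 0.294 − 3.397 = -0.403%.
Difference = 4.603 − (-0.403) = 5.006 pp.

5.01 percentage points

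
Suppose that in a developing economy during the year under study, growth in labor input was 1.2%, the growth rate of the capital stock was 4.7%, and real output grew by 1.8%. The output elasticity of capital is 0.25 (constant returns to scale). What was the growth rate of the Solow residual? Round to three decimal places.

Labor's share = 1 − 0.25 = 0.75.
The capital stock: 0.25 × 4.7 = 1.175 pp.
Labor input: 0.75 × 1.2 = 0.9 pp.
TFP growth = 1.8 − 2.075 = -0.275%.

-0.275%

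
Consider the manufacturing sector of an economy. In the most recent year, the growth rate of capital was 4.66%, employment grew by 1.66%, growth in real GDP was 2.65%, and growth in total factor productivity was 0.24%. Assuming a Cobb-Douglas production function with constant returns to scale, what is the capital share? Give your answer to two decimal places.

gY = gA + α·gK + (1−α)·gL, so gY − gA − gL = α(gK − gL).
2.65 − 0.24 − 1.66 = α × (4.66 − 1.66).
0.75 = 3 α, so α = 0.25.

The capital share is 0.25.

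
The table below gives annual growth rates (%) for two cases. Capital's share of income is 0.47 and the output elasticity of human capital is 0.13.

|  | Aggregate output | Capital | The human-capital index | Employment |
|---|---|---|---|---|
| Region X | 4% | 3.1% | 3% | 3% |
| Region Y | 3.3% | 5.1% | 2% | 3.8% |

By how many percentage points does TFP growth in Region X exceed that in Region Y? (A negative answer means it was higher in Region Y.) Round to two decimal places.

1.83 percentage points

Labor's share = 1 − 0.47 − 0.13 = 0.4.
Region X: TFP = 4 − 1.457 − 0.39 − 1.2 = 0.953%.
Region Y: TFP = 3.3 − 2.397 − 0.26 − 1.52 = -0.877%.
Difference = 0.953 − (-0.877) = 1.83 pp.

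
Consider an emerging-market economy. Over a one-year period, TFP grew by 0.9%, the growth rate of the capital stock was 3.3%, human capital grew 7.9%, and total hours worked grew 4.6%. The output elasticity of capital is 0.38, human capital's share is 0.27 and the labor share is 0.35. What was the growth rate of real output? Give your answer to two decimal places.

Labor's share = 1 − 0.38 − 0.27 = 0.35.
The capital stock: 0.38 × 3.3 = 1.254 pp.
Human capital: 0.27 × 7.9 = 2.133 pp.
Total hours worked: 0.35 × 4.6 = 1.61 pp.
Output growth = 0.9 + 4.997 = 5.897%.

5.90%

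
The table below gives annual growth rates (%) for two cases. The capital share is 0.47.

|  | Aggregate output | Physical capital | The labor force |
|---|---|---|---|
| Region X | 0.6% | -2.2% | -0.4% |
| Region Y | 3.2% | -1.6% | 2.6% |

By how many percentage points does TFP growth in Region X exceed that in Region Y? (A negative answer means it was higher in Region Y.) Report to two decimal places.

Labor's share = 1 − 0.47 = 0.53.
Region X: TFP = 0.6 + 1.034 + 0.212 = 1.846%.
Region Y: TFP = 3.2 + 0.752 − 1.378 = 2.574%.
Difference = 1.846 − (2.574) = -0.728 pp.

-0.73 percentage points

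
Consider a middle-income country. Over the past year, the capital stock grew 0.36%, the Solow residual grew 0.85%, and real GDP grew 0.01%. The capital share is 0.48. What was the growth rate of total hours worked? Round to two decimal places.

-1.95%

Labor's share = 1 − 0.48 = 0.52.
gY = gA + 0.48×0.36 + 0.52×g.
0.52×g = 0.01 − 0.85 − 0.1728 = -1.0128.
g = -1.0128 / 0.52 = -1.9477%.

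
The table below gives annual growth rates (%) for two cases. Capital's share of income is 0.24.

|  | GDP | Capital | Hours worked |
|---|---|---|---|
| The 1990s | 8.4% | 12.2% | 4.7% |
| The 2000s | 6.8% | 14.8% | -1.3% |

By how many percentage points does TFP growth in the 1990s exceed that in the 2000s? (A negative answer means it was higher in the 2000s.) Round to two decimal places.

-2.34 percentage points

Labor's share = 1 − 0.24 = 0.76.
The 1990s: TFP = 8.4 − 2.928 − 3.572 = 1.9%.
The 2000s: TFP = 6.8 − 3.552 + 0.988 = 4.236%.
Difference = 1.9 − (4.236) = -2.336 pp.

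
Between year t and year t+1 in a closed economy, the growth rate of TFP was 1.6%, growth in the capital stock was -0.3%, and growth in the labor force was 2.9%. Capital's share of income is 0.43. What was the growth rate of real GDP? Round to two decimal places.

Labor's share = 1 − 0.43 = 0.57.
The capital stock: 0.43 × (-0.3) = -0.129 pp.
The labor force: 0.57 × 2.9 = 1.653 pp.
Output growth = 1.6 + 1.524 = 3.124%.

Real GDP growth was 3.12%.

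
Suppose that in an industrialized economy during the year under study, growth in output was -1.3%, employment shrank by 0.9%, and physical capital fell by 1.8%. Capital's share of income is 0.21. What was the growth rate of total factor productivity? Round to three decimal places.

Labor's share = 1 − 0.21 = 0.79.
Physical capital: 0.21 × (-1.8) = -0.378 pp.
Employment: 0.79 × (-0.9) = -0.711 pp.
TFP growth = -1.3 + 1.089 = -0.211%.

-0.211%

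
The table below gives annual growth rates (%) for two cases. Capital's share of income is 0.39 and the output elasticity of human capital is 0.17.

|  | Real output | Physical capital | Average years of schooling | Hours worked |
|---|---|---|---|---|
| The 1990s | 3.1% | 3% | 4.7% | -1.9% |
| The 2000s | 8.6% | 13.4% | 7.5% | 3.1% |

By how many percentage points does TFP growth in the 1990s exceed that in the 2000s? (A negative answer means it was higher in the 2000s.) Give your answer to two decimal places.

1.23 percentage points

Labor's share = 1 − 0.39 − 0.17 = 0.44.
The 1990s: TFP = 3.1 − 1.17 − 0.799 + 0.836 = 1.967%.
The 2000s: TFP = 8.6 − 5.226 − 1.275 − 1.364 = 0.735%.
Difference = 1.967 − (0.735) = 1.232 pp.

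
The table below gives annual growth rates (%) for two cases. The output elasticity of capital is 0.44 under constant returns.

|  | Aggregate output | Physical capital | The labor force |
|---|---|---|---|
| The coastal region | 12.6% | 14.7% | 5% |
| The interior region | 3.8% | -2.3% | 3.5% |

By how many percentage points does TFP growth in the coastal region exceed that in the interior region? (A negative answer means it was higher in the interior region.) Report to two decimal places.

Labor's share = 1 − 0.44 = 0.56.
The coastal region: TFP = 12.6 − 6.468 − 2.8 = 3.332%.
The interior region: TFP = 3.8 + 1.012 − 1.96 = 2.852%.
Difference = 3.332 − (2.852) = 0.48 pp.

0.48 percentage points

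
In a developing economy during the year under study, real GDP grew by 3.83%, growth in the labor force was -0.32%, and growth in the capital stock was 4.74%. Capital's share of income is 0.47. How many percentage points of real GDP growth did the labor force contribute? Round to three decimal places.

Labor's share = 1 − 0.47 = 0.53.
Contribution = share × growth = 0.53 × (-0.32) = -0.1696 pp.

-0.170 percentage points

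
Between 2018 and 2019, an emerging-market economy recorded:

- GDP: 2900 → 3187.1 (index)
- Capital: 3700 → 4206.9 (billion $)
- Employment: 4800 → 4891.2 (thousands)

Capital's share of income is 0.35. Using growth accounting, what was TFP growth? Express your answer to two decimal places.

GDP growth = (3187.1 − 2900) / 2900 = 9.9%.
Capital growth = (4206.9 − 3700) / 3700 = 13.7%.
Employment growth = (4891.2 − 4800) / 4800 = 1.9%.
Labor's share = 1 − 0.35 = 0.65.
Capital: 0.35 × 13.7 = 4.795 pp.
Employment: 0.65 × 1.9 = 1.235 pp.
TFP growth = 9.9 − 6.03 = 3.87%.

TFP growth was 3.87%.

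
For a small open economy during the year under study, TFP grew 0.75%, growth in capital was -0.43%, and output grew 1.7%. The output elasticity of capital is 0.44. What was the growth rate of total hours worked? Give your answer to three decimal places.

Labor's share = 1 − 0.44 = 0.56.
gY = gA + 0.44×(-0.43) + 0.56×g.
0.56×g = 1.7 − 0.75 + 0.1892 = 1.1392.
g = 1.1392 / 0.56 = 2.03429%.

Total hours worked growth was 2.034%.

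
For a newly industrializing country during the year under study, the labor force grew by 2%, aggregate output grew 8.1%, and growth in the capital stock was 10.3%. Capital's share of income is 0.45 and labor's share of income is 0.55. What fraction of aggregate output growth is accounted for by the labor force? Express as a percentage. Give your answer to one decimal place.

Labor's share = 1 − 0.45 = 0.55.
The labor force contributed 0.55 × 2 = 1.1 pp.
Share of growth = 1.1 / 8.1 × 100 = 13.58%.

The labor force accounted for 13.6% of growth.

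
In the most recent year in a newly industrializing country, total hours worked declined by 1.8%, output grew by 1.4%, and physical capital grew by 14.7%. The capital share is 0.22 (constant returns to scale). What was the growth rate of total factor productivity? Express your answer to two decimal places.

Labor's share = 1 − 0.22 = 0.78.
Physical capital: 0.22 × 14.7 = 3.234 pp.
Total hours worked: 0.78 × (-1.8) = -1.404 pp.
TFP growth = 1.4 − 1.83 = -0.43%.

-0.43%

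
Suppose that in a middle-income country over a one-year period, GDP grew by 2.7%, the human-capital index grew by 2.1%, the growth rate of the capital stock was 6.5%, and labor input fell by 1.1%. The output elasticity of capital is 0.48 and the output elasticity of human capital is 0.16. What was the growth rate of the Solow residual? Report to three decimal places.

-0.360%

Labor's share = 1 − 0.48 − 0.16 = 0.36.
The capital stock: 0.48 × 6.5 = 3.12 pp.
The human-capital index: 0.16 × 2.1 = 0.336 pp.
Labor input: 0.36 × (-1.1) = -0.396 pp.
TFP growth = 2.7 − 3.06 = -0.36%.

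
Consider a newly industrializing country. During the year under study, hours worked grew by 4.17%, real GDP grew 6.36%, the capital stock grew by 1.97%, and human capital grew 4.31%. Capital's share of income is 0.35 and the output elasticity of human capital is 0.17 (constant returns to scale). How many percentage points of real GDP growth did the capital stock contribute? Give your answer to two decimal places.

0.69 pp

Contribution = share × growth = 0.35 × 1.97 = 0.6895 pp.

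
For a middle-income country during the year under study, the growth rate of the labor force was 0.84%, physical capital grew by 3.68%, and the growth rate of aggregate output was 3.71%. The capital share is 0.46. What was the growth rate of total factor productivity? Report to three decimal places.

Labor's share = 1 − 0.46 = 0.54.
Physical capital: 0.46 × 3.68 = 1.6928 pp.
The labor force: 0.54 × 0.84 = 0.4536 pp.
TFP growth = 3.71 − 2.1464 = 1.5636%.

1.564%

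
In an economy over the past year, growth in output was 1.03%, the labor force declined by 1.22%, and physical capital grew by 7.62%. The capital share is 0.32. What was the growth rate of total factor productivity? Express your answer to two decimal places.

Labor's share = 1 − 0.32 = 0.68.
Physical capital: 0.32 × 7.62 = 2.4384 pp.
The labor force: 0.68 × (-1.22) = -0.8296 pp.
TFP growth = 1.03 − 1.6088 = -0.5788%.

-0.58%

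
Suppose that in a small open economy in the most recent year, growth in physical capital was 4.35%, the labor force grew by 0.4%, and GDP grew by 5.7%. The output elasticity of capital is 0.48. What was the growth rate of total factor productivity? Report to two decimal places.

3.40%

Labor's share = 1 − 0.48 = 0.52.
Physical capital: 0.48 × 4.35 = 2.088 pp.
The labor force: 0.52 × 0.4 = 0.208 pp.
TFP growth = 5.7 − 2.296 = 3.404%.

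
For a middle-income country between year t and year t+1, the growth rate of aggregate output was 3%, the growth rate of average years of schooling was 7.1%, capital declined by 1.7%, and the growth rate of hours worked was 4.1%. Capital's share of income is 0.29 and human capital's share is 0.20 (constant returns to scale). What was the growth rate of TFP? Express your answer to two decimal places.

Labor's share = 1 − 0.29 − 0.2 = 0.51.
Capital: 0.29 × (-1.7) = -0.493 pp.
Average years of schooling: 0.2 × 7.1 = 1.42 pp.
Hours worked: 0.51 × 4.1 = 2.091 pp.
TFP growth = 3 − 3.018 = -0.018%.

-0.02%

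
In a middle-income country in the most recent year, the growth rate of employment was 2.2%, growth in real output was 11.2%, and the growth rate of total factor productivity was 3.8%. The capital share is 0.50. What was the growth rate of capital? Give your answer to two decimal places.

Labor's share = 1 − 0.5 = 0.5.
gY = gA + 0.5×2.2 + 0.5×g.
0.5×g = 11.2 − 3.8 − 1.1 = 6.3.
g = 6.3 / 0.5 = 12.6%.

12.60%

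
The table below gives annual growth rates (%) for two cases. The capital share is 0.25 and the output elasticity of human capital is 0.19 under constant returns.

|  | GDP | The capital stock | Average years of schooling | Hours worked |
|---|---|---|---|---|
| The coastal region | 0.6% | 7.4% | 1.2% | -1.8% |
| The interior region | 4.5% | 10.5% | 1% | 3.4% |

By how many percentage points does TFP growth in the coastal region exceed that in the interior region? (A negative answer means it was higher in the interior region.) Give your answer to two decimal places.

-0.25 percentage points

Labor's share = 1 − 0.25 − 0.19 = 0.56.
The coastal region: TFP = 0.6 − 1.85 − 0.228 + 1.008 = -0.47%.
The interior region: TFP = 4.5 − 2.625 − 0.19 − 1.904 = -0.219%.
Difference = -0.47 − (-0.219) = -0.251 pp.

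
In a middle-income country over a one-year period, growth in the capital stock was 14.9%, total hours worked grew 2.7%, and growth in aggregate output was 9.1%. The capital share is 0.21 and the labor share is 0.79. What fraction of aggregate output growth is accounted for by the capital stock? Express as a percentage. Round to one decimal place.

34.4%

The capital stock contributed 0.21 × 14.9 = 3.129 pp.
Share of growth = 3.129 / 9.1 × 100 = 34.385%.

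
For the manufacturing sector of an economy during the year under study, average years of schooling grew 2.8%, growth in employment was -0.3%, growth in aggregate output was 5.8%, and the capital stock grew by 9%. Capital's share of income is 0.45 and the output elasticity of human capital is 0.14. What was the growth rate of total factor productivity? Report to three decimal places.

Total factor productivity growth was 1.481%.

Labor's share = 1 − 0.45 − 0.14 = 0.41.
The capital stock: 0.45 × 9 = 4.05 pp.
Average years of schooling: 0.14 × 2.8 = 0.392 pp.
Employment: 0.41 × (-0.3) = -0.123 pp.
TFP growth = 5.8 − 4.319 = 1.481%.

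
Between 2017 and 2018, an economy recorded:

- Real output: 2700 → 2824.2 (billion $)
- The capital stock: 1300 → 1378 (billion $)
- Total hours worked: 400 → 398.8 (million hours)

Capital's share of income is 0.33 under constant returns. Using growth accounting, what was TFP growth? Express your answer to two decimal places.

2.82%

Real output growth = (2824.2 − 2700) / 2700 = 4.6%.
The capital stock growth = (1378 − 1300) / 1300 = 6%.
Total hours worked growth = (398.8 − 400) / 400 = -0.3%.
Labor's share = 1 − 0.33 = 0.67.
The capital stock: 0.33 × 6 = 1.98 pp.
Total hours worked: 0.67 × (-0.3) = -0.201 pp.
TFP growth = 4.6 − 1.779 = 2.821%.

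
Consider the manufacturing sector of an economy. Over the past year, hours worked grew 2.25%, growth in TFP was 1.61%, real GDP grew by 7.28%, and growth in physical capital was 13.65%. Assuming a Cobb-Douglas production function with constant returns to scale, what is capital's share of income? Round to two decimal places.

gY = gA + α·gK + (1−α)·gL, so gY − gA − gL = α(gK − gL).
7.28 − 1.61 − 2.25 = α × (13.65 − 2.25).
3.42 = 11.4 α, so α = 0.3.

0.30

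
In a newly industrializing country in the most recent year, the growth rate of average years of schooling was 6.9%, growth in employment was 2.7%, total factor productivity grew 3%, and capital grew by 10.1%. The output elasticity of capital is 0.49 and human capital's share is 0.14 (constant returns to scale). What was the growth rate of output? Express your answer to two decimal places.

Labor's share = 1 − 0.49 − 0.14 = 0.37.
Capital: 0.49 × 10.1 = 4.949 pp.
Average years of schooling: 0.14 × 6.9 = 0.966 pp.
Employment: 0.37 × 2.7 = 0.999 pp.
Output growth = 3 + 6.914 = 9.914%.

9.91%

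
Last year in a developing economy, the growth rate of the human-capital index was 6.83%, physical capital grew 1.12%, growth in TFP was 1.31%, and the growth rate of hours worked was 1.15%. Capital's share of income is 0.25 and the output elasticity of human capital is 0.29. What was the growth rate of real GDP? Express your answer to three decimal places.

Real GDP grew 4.100%.

Labor's share = 1 − 0.25 − 0.29 = 0.46.
Physical capital: 0.25 × 1.12 = 0.28 pp.
The human-capital index: 0.29 × 6.83 = 1.9807 pp.
Hours worked: 0.46 × 1.15 = 0.529 pp.
Output growth = 1.31 + 2.7897 = 4.0997%.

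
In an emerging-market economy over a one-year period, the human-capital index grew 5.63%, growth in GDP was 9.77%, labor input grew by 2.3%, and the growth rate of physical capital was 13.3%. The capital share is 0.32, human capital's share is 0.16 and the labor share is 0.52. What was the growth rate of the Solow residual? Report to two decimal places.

Labor's share = 1 − 0.32 − 0.16 = 0.52.
Physical capital: 0.32 × 13.3 = 4.256 pp.
The human-capital index: 0.16 × 5.63 = 0.9008 pp.
Labor input: 0.52 × 2.3 = 1.196 pp.
TFP growth = 9.77 − 6.3528 = 3.4172%.

3.42%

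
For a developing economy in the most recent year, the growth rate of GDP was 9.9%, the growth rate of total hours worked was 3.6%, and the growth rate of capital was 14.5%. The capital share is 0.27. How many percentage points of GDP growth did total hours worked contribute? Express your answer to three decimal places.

2.628

Labor's share = 1 − 0.27 = 0.73.
Contribution = share × growth = 0.73 × 3.6 = 2.628 pp.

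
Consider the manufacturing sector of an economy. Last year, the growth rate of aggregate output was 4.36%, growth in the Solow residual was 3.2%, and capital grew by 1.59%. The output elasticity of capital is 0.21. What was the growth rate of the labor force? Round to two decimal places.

1.05%

Labor's share = 1 − 0.21 = 0.79.
gY = gA + 0.21×1.59 + 0.79×g.
0.79×g = 4.36 − 3.2 − 0.3339 = 0.8261.
g = 0.8261 / 0.79 = 1.0457%.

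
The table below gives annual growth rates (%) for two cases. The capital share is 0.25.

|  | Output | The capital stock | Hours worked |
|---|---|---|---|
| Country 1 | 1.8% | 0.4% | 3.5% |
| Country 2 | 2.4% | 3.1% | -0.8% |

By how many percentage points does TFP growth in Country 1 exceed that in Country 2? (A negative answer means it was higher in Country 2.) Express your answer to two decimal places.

Labor's share = 1 − 0.25 = 0.75.
Country 1: TFP = 1.8 − 0.1 − 2.625 = -0.925%.
Country 2: TFP = 2.4 − 0.775 + 0.6 = 2.225%.
Difference = -0.925 − (2.225) = -3.15 pp.

-3.15 percentage points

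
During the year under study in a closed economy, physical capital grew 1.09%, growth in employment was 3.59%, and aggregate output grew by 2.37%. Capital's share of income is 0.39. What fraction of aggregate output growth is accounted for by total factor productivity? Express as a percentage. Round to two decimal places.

Labor's share = 1 − 0.39 = 0.61.
Physical capital: 0.39 × 1.09 = 0.4251 pp.
Employment: 0.61 × 3.59 = 2.1899 pp.
TFP growth = 2.37 − 2.615 = -0.245%.
TFP share of growth = -0.245 / 2.37 × 100 = -10.3376%.

-10.34%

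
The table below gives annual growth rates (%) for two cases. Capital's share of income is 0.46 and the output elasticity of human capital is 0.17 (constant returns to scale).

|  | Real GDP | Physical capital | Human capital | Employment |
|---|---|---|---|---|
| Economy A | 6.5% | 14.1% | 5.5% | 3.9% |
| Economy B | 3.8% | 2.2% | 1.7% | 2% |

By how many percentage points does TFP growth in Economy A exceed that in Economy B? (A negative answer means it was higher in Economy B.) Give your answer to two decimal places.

Labor's share = 1 − 0.46 − 0.17 = 0.37.
Economy A: TFP = 6.5 − 6.486 − 0.935 − 1.443 = -2.364%.
Economy B: TFP = 3.8 − 1.012 − 0.289 − 0.74 = 1.759%.
Difference = -2.364 − (1.759) = -4.123 pp.

-4.12 percentage points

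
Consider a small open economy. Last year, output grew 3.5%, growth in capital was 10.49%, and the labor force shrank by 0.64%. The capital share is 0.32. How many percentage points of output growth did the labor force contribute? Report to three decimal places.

-0.435

Labor's share = 1 − 0.32 = 0.68.
Contribution = share × growth = 0.68 × (-0.64) = -0.4352 pp.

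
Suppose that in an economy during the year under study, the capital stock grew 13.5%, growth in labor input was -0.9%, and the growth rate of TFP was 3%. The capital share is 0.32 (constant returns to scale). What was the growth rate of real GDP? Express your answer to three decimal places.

Labor's share = 1 − 0.32 = 0.68.
The capital stock: 0.32 × 13.5 = 4.32 pp.
Labor input: 0.68 × (-0.9) = -0.612 pp.
Output growth = 3 + 3.708 = 6.708%.

Real GDP grew 6.708%.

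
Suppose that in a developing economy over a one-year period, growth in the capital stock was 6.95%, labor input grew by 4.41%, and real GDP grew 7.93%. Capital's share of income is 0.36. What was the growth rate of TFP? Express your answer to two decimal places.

Labor's share = 1 − 0.36 = 0.64.
The capital stock: 0.36 × 6.95 = 2.502 pp.
Labor input: 0.64 × 4.41 = 2.8224 pp.
TFP growth = 7.93 − 5.3244 = 2.6056%.

2.61%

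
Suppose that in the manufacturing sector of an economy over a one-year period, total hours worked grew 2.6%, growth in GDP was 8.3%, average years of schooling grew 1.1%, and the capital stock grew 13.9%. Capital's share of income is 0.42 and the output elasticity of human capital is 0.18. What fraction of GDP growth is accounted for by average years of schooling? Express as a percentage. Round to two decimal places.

Average years of schooling contributed 0.18 × 1.1 = 0.198 pp.
Share of growth = 0.198 / 8.3 × 100 = 2.3855%.

Average years of schooling accounted for 2.39% of growth.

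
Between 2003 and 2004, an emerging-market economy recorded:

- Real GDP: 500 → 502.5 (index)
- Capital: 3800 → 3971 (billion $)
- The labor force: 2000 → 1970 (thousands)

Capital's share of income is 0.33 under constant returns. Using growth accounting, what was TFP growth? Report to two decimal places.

0.02%

Real GDP growth = (502.5 − 500) / 500 = 0.5%.
Capital growth = (3971 − 3800) / 3800 = 4.5%.
The labor force growth = (1970 − 2000) / 2000 = -1.5%.
Labor's share = 1 − 0.33 = 0.67.
Capital: 0.33 × 4.5 = 1.485 pp.
The labor force: 0.67 × (-1.5) = -1.005 pp.
TFP growth = 0.5 − 0.48 = 0.02%.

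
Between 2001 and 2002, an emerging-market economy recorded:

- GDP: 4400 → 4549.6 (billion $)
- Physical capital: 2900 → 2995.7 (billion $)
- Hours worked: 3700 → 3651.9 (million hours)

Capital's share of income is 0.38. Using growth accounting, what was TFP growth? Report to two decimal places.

GDP growth = (4549.6 − 4400) / 4400 = 3.4%.
Physical capital growth = (2995.7 − 2900) / 2900 = 3.3%.
Hours worked growth = (3651.9 − 3700) / 3700 = -1.3%.
Labor's share = 1 − 0.38 = 0.62.
Physical capital: 0.38 × 3.3 = 1.254 pp.
Hours worked: 0.62 × (-1.3) = -0.806 pp.
TFP growth = 3.4 − 0.448 = 2.952%.

2.95%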